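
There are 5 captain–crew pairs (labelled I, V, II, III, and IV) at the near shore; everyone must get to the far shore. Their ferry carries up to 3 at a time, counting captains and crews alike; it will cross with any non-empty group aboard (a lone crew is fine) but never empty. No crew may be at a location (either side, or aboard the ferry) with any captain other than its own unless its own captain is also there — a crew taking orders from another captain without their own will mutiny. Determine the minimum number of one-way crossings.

11

Counting alone: each trip to the far shore takes at most 3 across and each return brings at least 1 back, so after t trips out (and t−1 returns) at most 3t − (t−1) of the 10 are across; that first reaches 10 at t = 5, so at least 9 crossings are needed.
The safety rule pushes this higher. Following every safe sequence of crossings, the most of the 10 that can be at the far shore as the ferry arrives there on crossing 9 is 9 — never all 10.
So no plan with fewer than 11 crossings exists, and this one achieves 11:
1. captain I and crew I cross → the far shore.
2. captain I crosses ← the near shore.
3. crew II, crew III, and crew V cross → the far shore.
4. crew I crosses ← the near shore.
5. captain II, captain III, and captain V cross → the far shore.
6. captain V and crew V cross ← the near shore.
7. captain I, captain IV, and captain V cross → the far shore.
8. crew II crosses ← the near shore.
9. crew I and crew V cross → the far shore.
10. crew I crosses ← the near shore.
11. crew I, crew II, and crew IV cross → the far shore.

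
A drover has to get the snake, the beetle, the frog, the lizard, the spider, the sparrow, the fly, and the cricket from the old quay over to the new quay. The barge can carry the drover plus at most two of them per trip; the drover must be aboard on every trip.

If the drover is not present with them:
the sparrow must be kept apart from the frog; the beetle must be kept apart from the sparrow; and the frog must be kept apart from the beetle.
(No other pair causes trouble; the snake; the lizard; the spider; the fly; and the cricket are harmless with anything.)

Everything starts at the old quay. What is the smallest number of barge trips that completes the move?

13

Counting alone: the drover can take at most 2 across per trip to the new quay, so moving all 8 needs at least 4 loaded trips out, with a return between consecutive ones — at least 7 crossings.
The safety rule pushes this higher. Following every safe sequence of crossings, the most of the 8 that can be at the new quay as the barge arrives there on crossings 7, 9, 11 is 5, 6, 7 respectively — never all 8.
So no plan with fewer than 13 crossings exists, and this one achieves 13:
1. Drover goes to the new quay with the beetle and the frog.  [the old quay: the cricket, the fly, the lizard, the snake, the sparrow, the spider | the new quay: the beetle, the frog]
2. Drover goes back to the old quay with the beetle.  [the old quay: the beetle, the cricket, the fly, the lizard, the snake, the sparrow, the spider | the new quay: the frog]
3. Drover goes to the new quay with the beetle and the snake.  [the old quay: the cricket, the fly, the lizard, the sparrow, the spider | the new quay: the beetle, the frog, the snake]
4. Drover goes back to the old quay with the beetle.  [the old quay: the beetle, the cricket, the fly, the lizard, the sparrow, the spider | the new quay: the frog, the snake]
5. Drover goes to the new quay with the beetle and the lizard.  [the old quay: the cricket, the fly, the sparrow, the spider | the new quay: the beetle, the frog, the lizard, the snake]
6. Drover goes back to the old quay with the beetle.  [the old quay: the beetle, the cricket, the fly, the sparrow, the spider | the new quay: the frog, the lizard, the snake]
7. Drover goes to the new quay with the beetle and the spider.  [the old quay: the cricket, the fly, the sparrow | the new quay: the beetle, the frog, the lizard, the snake, the spider]
8. Drover goes back to the old quay with the beetle.  [the old quay: the beetle, the cricket, the fly, the sparrow | the new quay: the frog, the lizard, the snake, the spider]
9. Drover goes to the new quay with the beetle and the fly.  [the old quay: the cricket, the sparrow | the new quay: the beetle, the fly, the frog, the lizard, the snake, the spider]
10. Drover goes back to the old quay with the beetle.  [the old quay: the beetle, the cricket, the sparrow | the new quay: the fly, the frog, the lizard, the snake, the spider]
11. Drover goes to the new quay with the beetle and the cricket.  [the old quay: the sparrow | the new quay: the beetle, the cricket, the fly, the frog, the lizard, the snake, the spider]
12. Drover goes back to the old quay with the beetle.  [the old quay: the beetle, the sparrow | the new quay: the cricket, the fly, the frog, the lizard, the snake, the spider]
13. Drover goes to the new quay with the beetle and the sparrow.  [the old quay: — | the new quay: the beetle, the cricket, the fly, the frog, the lizard, the snake, the sparrow, the spider]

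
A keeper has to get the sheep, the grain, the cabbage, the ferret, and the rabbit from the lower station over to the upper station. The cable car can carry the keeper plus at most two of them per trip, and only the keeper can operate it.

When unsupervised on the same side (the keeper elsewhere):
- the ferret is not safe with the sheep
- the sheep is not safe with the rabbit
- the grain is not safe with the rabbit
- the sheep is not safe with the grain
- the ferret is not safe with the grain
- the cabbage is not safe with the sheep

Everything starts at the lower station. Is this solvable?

1. Keeper goes to the upper station with the grain and the sheep.
2. Keeper goes back to the lower station with the sheep.
3. Keeper goes to the upper station with the cabbage and the sheep.
4. Keeper goes back to the lower station with the sheep.
5. Keeper goes to the upper station with the ferret and the rabbit.
6. Keeper goes back to the lower station with the grain.
7. Keeper goes to the upper station with the grain and the sheep.

Yes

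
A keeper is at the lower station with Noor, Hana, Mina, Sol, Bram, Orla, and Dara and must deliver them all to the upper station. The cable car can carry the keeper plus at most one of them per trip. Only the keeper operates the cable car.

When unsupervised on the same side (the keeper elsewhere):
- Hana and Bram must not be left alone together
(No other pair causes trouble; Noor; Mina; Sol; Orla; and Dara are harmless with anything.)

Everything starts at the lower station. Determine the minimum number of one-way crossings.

13

Counting alone: the keeper can take at most 1 across per trip to the upper station, so moving all 7 needs at least 7 loaded trips out, with a return between consecutive ones — at least 13 crossings.
The plan below uses exactly 13 crossings, so it is optimal:
1. Keeper goes to the upper station with Hana.  [the lower station: Bram, Dara, Mina, Noor, Orla, Sol | the upper station: Hana]
2. Keeper goes back to the lower station alone.  [the lower station: Bram, Dara, Mina, Noor, Orla, Sol | the upper station: Hana]
3. Keeper goes to the upper station with Noor.  [the lower station: Bram, Dara, Mina, Orla, Sol | the upper station: Hana, Noor]
4. Keeper goes back to the lower station alone.  [the lower station: Bram, Dara, Mina, Orla, Sol | the upper station: Hana, Noor]
5. Keeper goes to the upper station with Mina.  [the lower station: Bram, Dara, Orla, Sol | the upper station: Hana, Mina, Noor]
6. Keeper goes back to the lower station alone.  [the lower station: Bram, Dara, Orla, Sol | the upper station: Hana, Mina, Noor]
7. Keeper goes to the upper station with Sol.  [the lower station: Bram, Dara, Orla | the upper station: Hana, Mina, Noor, Sol]
8. Keeper goes back to the lower station alone.  [the lower station: Bram, Dara, Orla | the upper station: Hana, Mina, Noor, Sol]
9. Keeper goes to the upper station with Orla.  [the lower station: Bram, Dara | the upper station: Hana, Mina, Noor, Orla, Sol]
10. Keeper goes back to the lower station alone.  [the lower station: Bram, Dara | the upper station: Hana, Mina, Noor, Orla, Sol]
11. Keeper goes to the upper station with Dara.  [the lower station: Bram | the upper station: Dara, Hana, Mina, Noor, Orla, Sol]
12. Keeper goes back to the lower station alone.  [the lower station: Bram | the upper station: Dara, Hana, Mina, Noor, Orla, Sol]
13. Keeper goes to the upper station with Bram.  [the lower station: — | the upper station: Bram, Dara, Hana, Mina, Noor, Orla, Sol]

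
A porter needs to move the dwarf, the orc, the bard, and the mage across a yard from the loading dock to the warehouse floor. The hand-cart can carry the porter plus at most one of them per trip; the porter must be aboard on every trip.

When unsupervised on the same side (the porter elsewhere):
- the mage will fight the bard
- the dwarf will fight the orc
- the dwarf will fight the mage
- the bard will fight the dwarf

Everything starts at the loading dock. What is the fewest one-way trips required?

Whatever the first load, the items left behind include a forbidden pair without the porter. No opening move is safe, so no plan exists.

impossible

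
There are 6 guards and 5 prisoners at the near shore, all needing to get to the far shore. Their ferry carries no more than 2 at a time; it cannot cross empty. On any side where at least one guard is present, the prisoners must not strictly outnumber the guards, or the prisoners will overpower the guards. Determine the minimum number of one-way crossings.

Counting alone: each trip to the far shore takes at most 2 across and each return brings at least 1 back, so after t trips out (and t−1 returns) at most 2t − (t−1) of the 11 are across; that first reaches 11 at t = 10, so at least 19 crossings are needed.
The plan below uses exactly 19 crossings, so it is optimal:
1. 2 prisoners → the far shore.  (the near shore: 6G 3P; the far shore: 0G 2P)
2. 1 prisoner ← the near shore.  (the near shore: 6G 4P; the far shore: 0G 1P)
3. 2 prisoners → the far shore.  (the near shore: 6G 2P; the far shore: 0G 3P)
4. 1 prisoner ← the near shore.  (the near shore: 6G 3P; the far shore: 0G 2P)
5. 2 guards → the far shore.  (the near shore: 4G 3P; the far shore: 2G 2P)
6. 1 prisoner ← the near shore.  (the near shore: 4G 4P; the far shore: 2G 1P)
7. 1 guard and 1 prisoner → the far shore.  (the near shore: 3G 3P; the far shore: 3G 2P)
8. 1 guard ← the near shore.  (the near shore: 4G 3P; the far shore: 2G 2P)
9. 1 guard and 1 prisoner → the far shore.  (the near shore: 3G 2P; the far shore: 3G 3P)
10. 1 prisoner ← the near shore.  (the near shore: 3G 3P; the far shore: 3G 2P)
11. 1 guard and 1 prisoner → the far shore.  (the near shore: 2G 2P; the far shore: 4G 3P)
12. 1 guard ← the near shore.  (the near shore: 3G 2P; the far shore: 3G 3P)
13. 1 guard and 1 prisoner → the far shore.  (the near shore: 2G 1P; the far shore: 4G 4P)
14. 1 prisoner ← the near shore.  (the near shore: 2G 2P; the far shore: 4G 3P)
15. 1 guard and 1 prisoner → the far shore.  (the near shore: 1G 1P; the far shore: 5G 4P)
16. 1 guard ← the near shore.  (the near shore: 2G 1P; the far shore: 4G 4P)
17. 1 guard and 1 prisoner → the far shore.  (the near shore: 1G 0P; the far shore: 5G 5P)
18. 1 prisoner ← the near shore.  (the near shore: 1G 1P; the far shore: 5G 4P)
19. 1 guard and 1 prisoner → the far shore.  (the near shore: 0G 0P; the far shore: 6G 5P)

19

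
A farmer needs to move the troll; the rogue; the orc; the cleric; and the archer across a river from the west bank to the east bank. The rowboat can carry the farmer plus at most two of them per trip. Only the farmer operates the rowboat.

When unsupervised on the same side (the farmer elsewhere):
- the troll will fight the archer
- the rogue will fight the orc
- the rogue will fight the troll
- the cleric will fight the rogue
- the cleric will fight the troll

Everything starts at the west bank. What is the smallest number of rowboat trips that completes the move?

Counting alone: the farmer can take at most 2 across per trip to the east bank, so moving all 5 needs at least 3 loaded trips out, with a return between consecutive ones — at least 5 crossings.
The safety rule pushes this higher. Following every safe sequence of crossings, the most of the 5 that can be at the east bank as the rowboat arrives there on crossing 5 is 4 — never all 5.
So no plan with fewer than 7 crossings exists, and this one achieves 7:
1. Farmer goes to the east bank with the rogue and the troll.
2. Farmer goes back to the west bank with the troll.
3. Farmer goes to the east bank with the orc and the troll.
4. Farmer goes back to the west bank with the rogue.
5. Farmer goes to the east bank with the archer and the cleric.
6. Farmer goes back to the west bank with the troll.
7. Farmer goes to the east bank with the rogue and the troll.

7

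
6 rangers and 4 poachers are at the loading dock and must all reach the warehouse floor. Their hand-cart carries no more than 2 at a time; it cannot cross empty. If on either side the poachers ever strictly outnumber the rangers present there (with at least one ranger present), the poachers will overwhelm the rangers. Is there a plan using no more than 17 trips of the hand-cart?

Yes

Yes — this plan uses 17 crossings (≤ 17):
1. 2 poachers → the warehouse floor.  (the loading dock: 6R 2P; the warehouse floor: 0R 2P)
2. 1 poacher ← the loading dock.  (the loading dock: 6R 3P; the warehouse floor: 0R 1P)
3. 2 poachers → the warehouse floor.  (the loading dock: 6R 1P; the warehouse floor: 0R 3P)
4. 1 poacher ← the loading dock.  (the loading dock: 6R 2P; the warehouse floor: 0R 2P)
5. 2 rangers → the warehouse floor.  (the loading dock: 4R 2P; the warehouse floor: 2R 2P)
6. 1 poacher ← the loading dock.  (the loading dock: 4R 3P; the warehouse floor: 2R 1P)
7. 1 ranger and 1 poacher → the warehouse floor.  (the loading dock: 3R 2P; the warehouse floor: 3R 2P)
8. 1 poacher ← the loading dock.  (the loading dock: 3R 3P; the warehouse floor: 3R 1P)
9. 2 poachers → the warehouse floor.  (the loading dock: 3R 1P; the warehouse floor: 3R 3P)
10. 1 poacher ← the loading dock.  (the loading dock: 3R 2P; the warehouse floor: 3R 2P)
11. 1 ranger and 1 poacher → the warehouse floor.  (the loading dock: 2R 1P; the warehouse floor: 4R 3P)
12. 1 poacher ← the loading dock.  (the loading dock: 2R 2P; the warehouse floor: 4R 2P)
13. 2 poachers → the warehouse floor.  (the loading dock: 2R 0P; the warehouse floor: 4R 4P)
14. 1 poacher ← the loading dock.  (the loading dock: 2R 1P; the warehouse floor: 4R 3P)
15. 1 ranger and 1 poacher → the warehouse floor.  (the loading dock: 1R 0P; the warehouse floor: 5R 4P)
16. 1 poacher ← the loading dock.  (the loading dock: 1R 1P; the warehouse floor: 5R 3P)
17. 1 ranger and 1 poacher → the warehouse floor.  (the loading dock: 0R 0P; the warehouse floor: 6R 4P)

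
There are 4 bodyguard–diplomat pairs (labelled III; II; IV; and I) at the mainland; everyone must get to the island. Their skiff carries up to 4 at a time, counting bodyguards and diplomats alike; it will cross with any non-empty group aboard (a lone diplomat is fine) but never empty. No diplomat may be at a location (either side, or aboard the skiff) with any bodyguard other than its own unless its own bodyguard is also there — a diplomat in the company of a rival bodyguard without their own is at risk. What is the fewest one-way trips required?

Counting alone: each trip to the island takes at most 4 across and each return brings at least 1 back, so after t trips out (and t−1 returns) at most 4t − (t−1) of the 8 are across; that first reaches 8 at t = 3, so at least 5 crossings are needed.
The plan below uses exactly 5 crossings, so it is optimal:
1. bodyguard III and diplomat III cross → the island.
2. bodyguard III crosses ← the mainland.
3. bodyguard I, bodyguard II, bodyguard III, and bodyguard IV cross → the island.
4. diplomat III crosses ← the mainland.
5. diplomat I, diplomat II, diplomat III, and diplomat IV cross → the island.

5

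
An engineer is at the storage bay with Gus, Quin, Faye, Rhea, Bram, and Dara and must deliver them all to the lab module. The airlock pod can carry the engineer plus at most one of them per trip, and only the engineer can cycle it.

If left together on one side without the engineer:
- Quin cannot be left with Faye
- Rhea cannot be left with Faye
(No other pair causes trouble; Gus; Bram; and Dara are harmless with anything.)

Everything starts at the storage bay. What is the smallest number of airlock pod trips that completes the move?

Counting alone: the engineer can take at most 1 across per trip to the lab module, so moving all 6 needs at least 6 loaded trips out, with a return between consecutive ones — at least 11 crossings.
The safety rule pushes this higher. Following every safe sequence of crossings, the most of the 6 that can be at the lab module as the airlock pod arrives there on crossing 11 is 5 — never all 6.
So no plan with fewer than 13 crossings exists, and this one achieves 13:
1. Engineer goes to the lab module with Faye.  [the storage bay: Bram, Dara, Gus, Quin, Rhea | the lab module: Faye]
2. Engineer goes back to the storage bay alone.  [the storage bay: Bram, Dara, Gus, Quin, Rhea | the lab module: Faye]
3. Engineer goes to the lab module with Gus.  [the storage bay: Bram, Dara, Quin, Rhea | the lab module: Faye, Gus]
4. Engineer goes back to the storage bay alone.  [the storage bay: Bram, Dara, Quin, Rhea | the lab module: Faye, Gus]
5. Engineer goes to the lab module with Quin.  [the storage bay: Bram, Dara, Rhea | the lab module: Faye, Gus, Quin]
6. Engineer goes back to the storage bay with Faye.  [the storage bay: Bram, Dara, Faye, Rhea | the lab module: Gus, Quin]
7. Engineer goes to the lab module with Rhea.  [the storage bay: Bram, Dara, Faye | the lab module: Gus, Quin, Rhea]
8. Engineer goes back to the storage bay alone.  [the storage bay: Bram, Dara, Faye | the lab module: Gus, Quin, Rhea]
9. Engineer goes to the lab module with Bram.  [the storage bay: Dara, Faye | the lab module: Bram, Gus, Quin, Rhea]
10. Engineer goes back to the storage bay alone.  [the storage bay: Dara, Faye | the lab module: Bram, Gus, Quin, Rhea]
11. Engineer goes to the lab module with Dara.  [the storage bay: Faye | the lab module: Bram, Dara, Gus, Quin, Rhea]
12. Engineer goes back to the storage bay alone.  [the storage bay: Faye | the lab module: Bram, Dara, Gus, Quin, Rhea]
13. Engineer goes to the lab module with Faye.  [the storage bay: — | the lab module: Bram, Dara, Faye, Gus, Quin, Rhea]

13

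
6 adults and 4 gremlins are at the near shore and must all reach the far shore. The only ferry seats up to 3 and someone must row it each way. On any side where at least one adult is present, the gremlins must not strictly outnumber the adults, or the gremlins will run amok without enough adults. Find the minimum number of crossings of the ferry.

9

Counting alone: each trip to the far shore takes at most 3 across and each return brings at least 1 back, so after t trips out (and t−1 returns) at most 3t − (t−1) of the 10 are across; that first reaches 10 at t = 5, so at least 9 crossings are needed.
The plan below uses exactly 9 crossings, so it is optimal:
1. 2 gremlins → the far shore.  (the near shore: 6A 2G; the far shore: 0A 2G)
2. 1 gremlin ← the near shore.  (the near shore: 6A 3G; the far shore: 0A 1G)
3. 3 gremlins → the far shore.  (the near shore: 6A 0G; the far shore: 0A 4G)
4. 1 gremlin ← the near shore.  (the near shore: 6A 1G; the far shore: 0A 3G)
5. 3 adults → the far shore.  (the near shore: 3A 1G; the far shore: 3A 3G)
6. 1 gremlin ← the near shore.  (the near shore: 3A 2G; the far shore: 3A 2G)
7. 1 adult and 2 gremlins → the far shore.  (the near shore: 2A 0G; the far shore: 4A 4G)
8. 1 gremlin ← the near shore.  (the near shore: 2A 1G; the far shore: 4A 3G)
9. 2 adults and 1 gremlin → the far shore.  (the near shore: 0A 0G; the far shore: 6A 4G)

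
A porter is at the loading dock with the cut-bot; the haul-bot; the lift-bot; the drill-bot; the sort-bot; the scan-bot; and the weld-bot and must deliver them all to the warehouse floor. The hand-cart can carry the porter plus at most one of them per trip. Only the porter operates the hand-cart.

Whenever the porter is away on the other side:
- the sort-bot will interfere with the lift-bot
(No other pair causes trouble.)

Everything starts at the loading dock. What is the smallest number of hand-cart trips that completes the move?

13

Counting alone: the porter can take at most 1 across per trip to the warehouse floor, so moving all 7 needs at least 7 loaded trips out, with a return between consecutive ones — at least 13 crossings.
The plan below uses exactly 13 crossings, so it is optimal:
1. Porter goes to the warehouse floor with the lift-bot.
2. Porter goes back to the loading dock alone.
3. Porter goes to the warehouse floor with the cut-bot.
4. Porter goes back to the loading dock alone.
5. Porter goes to the warehouse floor with the haul-bot.
6. Porter goes back to the loading dock alone.
7. Porter goes to the warehouse floor with the drill-bot.
8. Porter goes back to the loading dock alone.
9. Porter goes to the warehouse floor with the scan-bot.
10. Porter goes back to the loading dock alone.
11. Porter goes to the warehouse floor with the weld-bot.
12. Porter goes back to the loading dock alone.
13. Porter goes to the warehouse floor with the sort-bot.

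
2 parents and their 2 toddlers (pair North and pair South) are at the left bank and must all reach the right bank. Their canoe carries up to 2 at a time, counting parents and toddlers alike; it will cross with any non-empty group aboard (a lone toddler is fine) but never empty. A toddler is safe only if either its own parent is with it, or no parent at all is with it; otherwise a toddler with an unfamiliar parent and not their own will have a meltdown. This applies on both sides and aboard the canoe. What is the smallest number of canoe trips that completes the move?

5

Counting alone: each trip to the right bank takes at most 2 across and each return brings at least 1 back, so after t trips out (and t−1 returns) at most 2t − (t−1) of the 4 are across; that first reaches 4 at t = 3, so at least 5 crossings are needed.
The plan below uses exactly 5 crossings, so it is optimal:
1. parent North and toddler North cross → the right bank.
2. parent North crosses ← the left bank.
3. parent North and parent South cross → the right bank.
4. parent South crosses ← the left bank.
5. parent South and toddler South cross → the right bank.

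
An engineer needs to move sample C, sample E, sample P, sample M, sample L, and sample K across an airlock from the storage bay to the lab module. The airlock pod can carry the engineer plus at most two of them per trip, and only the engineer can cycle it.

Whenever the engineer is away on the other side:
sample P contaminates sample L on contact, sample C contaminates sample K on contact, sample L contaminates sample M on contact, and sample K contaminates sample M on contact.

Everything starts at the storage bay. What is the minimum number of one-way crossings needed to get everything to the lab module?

Counting alone: the engineer can take at most 2 across per trip to the lab module, so moving all 6 needs at least 3 loaded trips out, with a return between consecutive ones — at least 5 crossings.
The safety rule pushes this higher. Following every safe sequence of crossings, the most of the 6 that can be at the lab module as the airlock pod arrives there on crossing 5 is 5 — never all 6.
So no plan with fewer than 7 crossings exists, and this one achieves 7:
1. Engineer goes to the lab module with sample K and sample L.  [the storage bay: sample C, sample E, sample M, sample P | the lab module: sample K, sample L]
2. Engineer goes back to the storage bay alone.  [the storage bay: sample C, sample E, sample M, sample P | the lab module: sample K, sample L]
3. Engineer goes to the lab module with sample C and sample E.  [the storage bay: sample M, sample P | the lab module: sample C, sample E, sample K, sample L]
4. Engineer goes back to the storage bay with sample K.  [the storage bay: sample K, sample M, sample P | the lab module: sample C, sample E, sample L]
5. Engineer goes to the lab module with sample M and sample P.  [the storage bay: sample K | the lab module: sample C, sample E, sample L, sample M, sample P]
6. Engineer goes back to the storage bay with sample L.  [the storage bay: sample K, sample L | the lab module: sample C, sample E, sample M, sample P]
7. Engineer goes to the lab module with sample K and sample L.  [the storage bay: — | the lab module: sample C, sample E, sample K, sample L, sample M, sample P]

7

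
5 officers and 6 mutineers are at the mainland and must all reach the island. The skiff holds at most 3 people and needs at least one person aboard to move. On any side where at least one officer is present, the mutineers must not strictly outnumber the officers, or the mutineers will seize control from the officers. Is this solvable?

No

The mutineers already outnumber the officers at the mainland before anyone moves, so the starting position itself is disallowed.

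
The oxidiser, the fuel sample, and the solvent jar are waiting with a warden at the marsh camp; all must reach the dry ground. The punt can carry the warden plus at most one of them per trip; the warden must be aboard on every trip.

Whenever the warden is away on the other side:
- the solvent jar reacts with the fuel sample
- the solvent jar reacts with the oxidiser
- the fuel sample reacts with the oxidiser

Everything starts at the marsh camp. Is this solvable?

No

Whatever the first load, the items left behind include a forbidden pair without the warden. No opening move is safe, so no plan exists.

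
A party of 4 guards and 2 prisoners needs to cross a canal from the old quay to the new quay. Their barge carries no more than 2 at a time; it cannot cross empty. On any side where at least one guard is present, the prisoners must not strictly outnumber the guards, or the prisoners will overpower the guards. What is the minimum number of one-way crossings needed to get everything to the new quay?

Counting alone: each trip to the new quay takes at most 2 across and each return brings at least 1 back, so after t trips out (and t−1 returns) at most 2t − (t−1) of the 6 are across; that first reaches 6 at t = 5, so at least 9 crossings are needed.
The plan below uses exactly 9 crossings, so it is optimal:
1. 2 prisoners → the new quay.  (the old quay: 4G 0P; the new quay: 0G 2P)
2. 1 prisoner ← the old quay.  (the old quay: 4G 1P; the new quay: 0G 1P)
3. 2 guards → the new quay.  (the old quay: 2G 1P; the new quay: 2G 1P)
4. 1 prisoner ← the old quay.  (the old quay: 2G 2P; the new quay: 2G 0P)
5. 2 prisoners → the new quay.  (the old quay: 2G 0P; the new quay: 2G 2P)
6. 1 prisoner ← the old quay.  (the old quay: 2G 1P; the new quay: 2G 1P)
7. 1 guard and 1 prisoner → the new quay.  (the old quay: 1G 0P; the new quay: 3G 2P)
8. 1 prisoner ← the old quay.  (the old quay: 1G 1P; the new quay: 3G 1P)
9. 1 guard and 1 prisoner → the new quay.  (the old quay: 0G 0P; the new quay: 4G 2P)

9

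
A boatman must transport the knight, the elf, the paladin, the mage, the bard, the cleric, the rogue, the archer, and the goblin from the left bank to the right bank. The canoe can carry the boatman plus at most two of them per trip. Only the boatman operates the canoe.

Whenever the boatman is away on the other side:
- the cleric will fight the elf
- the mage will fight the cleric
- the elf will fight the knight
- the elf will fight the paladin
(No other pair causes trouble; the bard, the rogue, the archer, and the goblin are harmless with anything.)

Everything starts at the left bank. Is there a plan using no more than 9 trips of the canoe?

Yes — this plan uses 9 crossings (≤ 9):
1. Boatman goes to the right bank with the elf and the mage.  [the left bank: the archer, the bard, the cleric, the goblin, the knight, the paladin, the rogue | the right bank: the elf, the mage]
2. Boatman goes back to the left bank alone.  [the left bank: the archer, the bard, the cleric, the goblin, the knight, the paladin, the rogue | the right bank: the elf, the mage]
3. Boatman goes to the right bank with the bard and the rogue.  [the left bank: the archer, the cleric, the goblin, the knight, the paladin | the right bank: the bard, the elf, the mage, the rogue]
4. Boatman goes back to the left bank alone.  [the left bank: the archer, the cleric, the goblin, the knight, the paladin | the right bank: the bard, the elf, the mage, the rogue]
5. Boatman goes to the right bank with the archer and the goblin.  [the left bank: the cleric, the knight, the paladin | the right bank: the archer, the bard, the elf, the goblin, the mage, the rogue]
6. Boatman goes back to the left bank alone.  [the left bank: the cleric, the knight, the paladin | the right bank: the archer, the bard, the elf, the goblin, the mage, the rogue]
7. Boatman goes to the right bank with the knight and the paladin.  [the left bank: the cleric | the right bank: the archer, the bard, the elf, the goblin, the knight, the mage, the paladin, the rogue]
8. Boatman goes back to the left bank with the elf.  [the left bank: the cleric, the elf | the right bank: the archer, the bard, the goblin, the knight, the mage, the paladin, the rogue]
9. Boatman goes to the right bank with the cleric and the elf.  [the left bank: — | the right bank: the archer, the bard, the cleric, the elf, the goblin, the knight, the mage, the paladin, the rogue]

Yes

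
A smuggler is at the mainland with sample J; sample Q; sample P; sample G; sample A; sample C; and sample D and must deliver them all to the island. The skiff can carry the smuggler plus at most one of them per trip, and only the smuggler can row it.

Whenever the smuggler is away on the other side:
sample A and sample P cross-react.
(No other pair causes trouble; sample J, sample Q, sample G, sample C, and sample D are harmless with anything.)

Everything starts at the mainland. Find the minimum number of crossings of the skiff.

13

Counting alone: the smuggler can take at most 1 across per trip to the island, so moving all 7 needs at least 7 loaded trips out, with a return between consecutive ones — at least 13 crossings.
The plan below uses exactly 13 crossings, so it is optimal:
1. Smuggler goes to the island with sample P.  [the mainland: sample A, sample C, sample D, sample G, sample J, sample Q | the island: sample P]
2. Smuggler goes back to the mainland alone.  [the mainland: sample A, sample C, sample D, sample G, sample J, sample Q | the island: sample P]
3. Smuggler goes to the island with sample J.  [the mainland: sample A, sample C, sample D, sample G, sample Q | the island: sample J, sample P]
4. Smuggler goes back to the mainland alone.  [the mainland: sample A, sample C, sample D, sample G, sample Q | the island: sample J, sample P]
5. Smuggler goes to the island with sample Q.  [the mainland: sample A, sample C, sample D, sample G | the island: sample J, sample P, sample Q]
6. Smuggler goes back to the mainland alone.  [the mainland: sample A, sample C, sample D, sample G | the island: sample J, sample P, sample Q]
7. Smuggler goes to the island with sample G.  [the mainland: sample A, sample C, sample D | the island: sample G, sample J, sample P, sample Q]
8. Smuggler goes back to the mainland alone.  [the mainland: sample A, sample C, sample D | the island: sample G, sample J, sample P, sample Q]
9. Smuggler goes to the island with sample C.  [the mainland: sample A, sample D | the island: sample C, sample G, sample J, sample P, sample Q]
10. Smuggler goes back to the mainland alone.  [the mainland: sample A, sample D | the island: sample C, sample G, sample J, sample P, sample Q]
11. Smuggler goes to the island with sample D.  [the mainland: sample A | the island: sample C, sample D, sample G, sample J, sample P, sample Q]
12. Smuggler goes back to the mainland alone.  [the mainland: sample A | the island: sample C, sample D, sample G, sample J, sample P, sample Q]
13. Smuggler goes to the island with sample A.  [the mainland: — | the island: sample A, sample C, sample D, sample G, sample J, sample P, sample Q]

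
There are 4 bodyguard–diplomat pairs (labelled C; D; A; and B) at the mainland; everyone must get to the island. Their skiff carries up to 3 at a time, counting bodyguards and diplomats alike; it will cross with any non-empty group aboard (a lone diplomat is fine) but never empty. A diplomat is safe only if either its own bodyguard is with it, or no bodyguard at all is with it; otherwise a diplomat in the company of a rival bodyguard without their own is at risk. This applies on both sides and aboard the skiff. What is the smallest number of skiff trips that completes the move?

9

Counting alone: each trip to the island takes at most 3 across and each return brings at least 1 back, so after t trips out (and t−1 returns) at most 3t − (t−1) of the 8 are across; that first reaches 8 at t = 4, so at least 7 crossings are needed.
The safety rule pushes this higher. Following every safe sequence of crossings, the most of the 8 that can be at the island as the skiff arrives there on crossing 7 is 7 — never all 8.
So no plan with fewer than 9 crossings exists, and this one achieves 9:
1. bodyguard C and diplomat C cross → the island.
2. bodyguard C crosses ← the mainland.
3. bodyguard C, bodyguard D, and diplomat D cross → the island.
4. bodyguard C and diplomat C cross ← the mainland.
5. bodyguard A, bodyguard B, and bodyguard C cross → the island.
6. diplomat D crosses ← the mainland.
7. diplomat C and diplomat D cross → the island.
8. diplomat C crosses ← the mainland.
9. diplomat A, diplomat B, and diplomat C cross → the island.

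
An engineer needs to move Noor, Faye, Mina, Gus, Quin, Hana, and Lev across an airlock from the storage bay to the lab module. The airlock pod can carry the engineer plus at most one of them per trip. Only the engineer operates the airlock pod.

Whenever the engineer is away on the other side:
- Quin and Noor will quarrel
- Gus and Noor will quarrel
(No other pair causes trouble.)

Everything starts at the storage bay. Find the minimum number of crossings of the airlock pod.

15

Counting alone: the engineer can take at most 1 across per trip to the lab module, so moving all 7 needs at least 7 loaded trips out, with a return between consecutive ones — at least 13 crossings.
The safety rule pushes this higher. Following every safe sequence of crossings, the most of the 7 that can be at the lab module as the airlock pod arrives there on crossing 13 is 6 — never all 7.
So no plan with fewer than 15 crossings exists, and this one achieves 15:
1. Engineer goes to the lab module with Noor.  [the storage bay: Faye, Gus, Hana, Lev, Mina, Quin | the lab module: Noor]
2. Engineer goes back to the storage bay alone.  [the storage bay: Faye, Gus, Hana, Lev, Mina, Quin | the lab module: Noor]
3. Engineer goes to the lab module with Faye.  [the storage bay: Gus, Hana, Lev, Mina, Quin | the lab module: Faye, Noor]
4. Engineer goes back to the storage bay alone.  [the storage bay: Gus, Hana, Lev, Mina, Quin | the lab module: Faye, Noor]
5. Engineer goes to the lab module with Mina.  [the storage bay: Gus, Hana, Lev, Quin | the lab module: Faye, Mina, Noor]
6. Engineer goes back to the storage bay alone.  [the storage bay: Gus, Hana, Lev, Quin | the lab module: Faye, Mina, Noor]
7. Engineer goes to the lab module with Gus.  [the storage bay: Hana, Lev, Quin | the lab module: Faye, Gus, Mina, Noor]
8. Engineer goes back to the storage bay with Noor.  [the storage bay: Hana, Lev, Noor, Quin | the lab module: Faye, Gus, Mina]
9. Engineer goes to the lab module with Quin.  [the storage bay: Hana, Lev, Noor | the lab module: Faye, Gus, Mina, Quin]
10. Engineer goes back to the storage bay alone.  [the storage bay: Hana, Lev, Noor | the lab module: Faye, Gus, Mina, Quin]
11. Engineer goes to the lab module with Hana.  [the storage bay: Lev, Noor | the lab module: Faye, Gus, Hana, Mina, Quin]
12. Engineer goes back to the storage bay alone.  [the storage bay: Lev, Noor | the lab module: Faye, Gus, Hana, Mina, Quin]
13. Engineer goes to the lab module with Lev.  [the storage bay: Noor | the lab module: Faye, Gus, Hana, Lev, Mina, Quin]
14. Engineer goes back to the storage bay alone.  [the storage bay: Noor | the lab module: Faye, Gus, Hana, Lev, Mina, Quin]
15. Engineer goes to the lab module with Noor.  [the storage bay: — | the lab module: Faye, Gus, Hana, Lev, Mina, Noor, Quin]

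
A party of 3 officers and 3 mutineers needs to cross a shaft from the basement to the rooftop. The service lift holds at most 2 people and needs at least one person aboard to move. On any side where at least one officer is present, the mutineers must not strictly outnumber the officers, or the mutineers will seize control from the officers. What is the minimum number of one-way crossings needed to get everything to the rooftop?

11

Counting alone: each trip to the rooftop takes at most 2 across and each return brings at least 1 back, so after t trips out (and t−1 returns) at most 2t − (t−1) of the 6 are across; that first reaches 6 at t = 5, so at least 9 crossings are needed.
The safety rule pushes this higher. Following every safe sequence of crossings, the most of the 6 that can be at the rooftop as the service lift arrives there on crossing 9 is 5 — never all 6.
So no plan with fewer than 11 crossings exists, and this one achieves 11:
1. 2 mutineers → the rooftop.  (the basement: 3O 1M; the rooftop: 0O 2M)
2. 1 mutineer ← the basement.  (the basement: 3O 2M; the rooftop: 0O 1M)
3. 2 mutineers → the rooftop.  (the basement: 3O 0M; the rooftop: 0O 3M)
4. 1 mutineer ← the basement.  (the basement: 3O 1M; the rooftop: 0O 2M)
5. 2 officers → the rooftop.  (the basement: 1O 1M; the rooftop: 2O 2M)
6. 1 officer and 1 mutineer ← the basement.  (the basement: 2O 2M; the rooftop: 1O 1M)
7. 2 officers → the rooftop.  (the basement: 0O 2M; the rooftop: 3O 1M)
8. 1 mutineer ← the basement.  (the basement: 0O 3M; the rooftop: 3O 0M)
9. 2 mutineers → the rooftop.  (the basement: 0O 1M; the rooftop: 3O 2M)
10. 1 mutineer ← the basement.  (the basement: 0O 2M; the rooftop: 3O 1M)
11. 2 mutineers → the rooftop.  (the basement: 0O 0M; the rooftop: 3O 3M)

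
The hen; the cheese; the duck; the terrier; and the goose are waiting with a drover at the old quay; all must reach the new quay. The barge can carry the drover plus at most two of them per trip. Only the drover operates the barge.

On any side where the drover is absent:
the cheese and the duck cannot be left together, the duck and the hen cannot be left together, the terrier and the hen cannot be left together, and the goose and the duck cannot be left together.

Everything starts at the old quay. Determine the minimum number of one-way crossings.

Counting alone: the drover can take at most 2 across per trip to the new quay, so moving all 5 needs at least 3 loaded trips out, with a return between consecutive ones — at least 5 crossings.
The plan below uses exactly 5 crossings, so it is optimal:
1. Drover goes to the new quay with the duck and the hen.
2. Drover goes back to the old quay with the duck.
3. Drover goes to the new quay with the cheese and the goose.
4. Drover goes back to the old quay alone.
5. Drover goes to the new quay with the duck and the terrier.

5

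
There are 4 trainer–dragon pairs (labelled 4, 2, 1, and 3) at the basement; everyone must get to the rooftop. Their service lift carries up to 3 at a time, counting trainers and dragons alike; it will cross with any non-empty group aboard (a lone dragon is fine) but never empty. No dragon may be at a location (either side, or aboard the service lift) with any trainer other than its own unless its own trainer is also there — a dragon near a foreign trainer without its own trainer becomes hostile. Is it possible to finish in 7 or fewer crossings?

Counting alone: each trip to the rooftop takes at most 3 across and each return brings at least 1 back, so after t trips out (and t−1 returns) at most 3t − (t−1) of the 8 are across; that first reaches 8 at t = 4, so at least 7 crossings are needed.
The safety rule pushes this higher. Following every safe sequence of crossings, the most of the 8 that can be at the rooftop as the service lift arrives there on crossing 7 is 7 — never all 8.
So the move cannot be finished within 7 crossings. (The shortest complete plan takes 9:)
1. dragon 4 and trainer 4 cross → the rooftop.
2. trainer 4 crosses ← the basement.
3. dragon 2, trainer 2, and trainer 4 cross → the rooftop.
4. dragon 4 and trainer 4 cross ← the basement.
5. trainer 1, trainer 3, and trainer 4 cross → the rooftop.
6. dragon 2 crosses ← the basement.
7. dragon 2 and dragon 4 cross → the rooftop.
8. dragon 4 crosses ← the basement.
9. dragon 1, dragon 3, and dragon 4 cross → the rooftop.

No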